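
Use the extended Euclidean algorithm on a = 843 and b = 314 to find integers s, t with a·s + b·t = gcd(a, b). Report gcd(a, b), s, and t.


Euclidean algorithm on (843, 314) — divide until remainder is 0:
  843 = 2 · 314 + 215
  314 = 1 · 215 + 99
  215 = 2 · 99 + 17
  99 = 5 · 17 + 14
  17 = 1 · 14 + 3
  14 = 4 · 3 + 2
  3 = 1 · 2 + 1
  2 = 2 · 1 + 0
gcd(843, 314) = 1.
Track Bezout coefficients alongside the remainders: start with r₀ = 843 = a·1 + b·0 (s = 1, t = 0) and r₁ = 314 = a·0 + b·1 (s = 0, t = 1); each new remainder r_{k+1} = r_{k-1} − q_k·r_k inherits s_{k+1} = s_{k-1} − q_k·s_k, t_{k+1} = t_{k-1} − q_k·t_k, so r_k = a·s_k + b·t_k at every step:
  q = 2: r = 215, s = 1 − 2·0 = 1, t = 0 − 2·1 = -2  (check: 843·1 + 314·(-2) = 215)
  q = 1: r = 99, s = 0 − 1·1 = -1, t = 1 − 1·(-2) = 3  (check: 843·(-1) + 314·3 = 99)
  q = 2: r = 17, s = 1 − 2·(-1) = 3, t = -2 − 2·3 = -8  (check: 843·3 + 314·(-8) = 17)
  q = 5: r = 14, s = -1 − 5·3 = -16, t = 3 − 5·(-8) = 43  (check: 843·(-16) + 314·43 = 14)
  q = 1: r = 3, s = 3 − 1·(-16) = 19, t = -8 − 1·43 = -51  (check: 843·19 + 314·(-51) = 3)
  q = 4: r = 2, s = -16 − 4·19 = -92, t = 43 − 4·(-51) = 247  (check: 843·(-92) + 314·247 = 2)
  q = 1: r = 1, s = 19 − 1·(-92) = 111, t = -51 − 1·247 = -298  (check: 843·111 + 314·(-298) = 1)
The row with r = 1 (the gcd) gives the Bezout coefficients s = 111, t = -298.
Result: 843 · (111) + 314 · (-298) = 1.

gcd(843, 314) = 1; s = 111, t = -298 (check: 843·111 + 314·(-298) = 1).


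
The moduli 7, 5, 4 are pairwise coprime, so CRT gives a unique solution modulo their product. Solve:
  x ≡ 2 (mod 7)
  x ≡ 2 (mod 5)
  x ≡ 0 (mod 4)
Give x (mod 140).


Moduli 7, 5, 4 are pairwise coprime; by CRT there is a unique solution modulo M = 7 · 5 · 4 = 140.
Solve pairwise, accumulating the modulus:
  Start with x ≡ 2 (mod 7).
  Combine with x ≡ 2 (mod 5): since gcd(7, 5) = 1, we get a unique residue mod 35.
    Write x = 2 + 7·t and substitute into x ≡ 2 (mod 5): 7·t ≡ 2 − 2 = 0 (mod 5).
    Reduce coefficients mod 5: 2·t ≡ 0 (mod 5).
    The inverse of 2 mod 5 is 3 (since 2·3 = 6 = 1·5 + 1), so t ≡ 3·0 = 0 ≡ 0 (mod 5).
    Then x = 2 + 7·0 = 2, valid modulo lcm(7, 5) = 35: x ≡ 2 (mod 35).
  Combine with x ≡ 0 (mod 4): since gcd(35, 4) = 1, we get a unique residue mod 140.
    Write x = 2 + 35·t and substitute into x ≡ 0 (mod 4): 35·t ≡ 0 − 2 = -2 (mod 4).
    Reduce coefficients mod 4: 3·t ≡ 2 (mod 4).
    The inverse of 3 mod 4 is 3 (since 3·3 = 9 = 2·4 + 1), so t ≡ 3·2 = 6 ≡ 2 (mod 4).
    Then x = 2 + 35·2 = 72, valid modulo lcm(35, 4) = 140: x ≡ 72 (mod 140).
Verify: 72 mod 7 = 2 ✓, 72 mod 5 = 2 ✓, 72 mod 4 = 0 ✓.

x ≡ 72 (mod 140).


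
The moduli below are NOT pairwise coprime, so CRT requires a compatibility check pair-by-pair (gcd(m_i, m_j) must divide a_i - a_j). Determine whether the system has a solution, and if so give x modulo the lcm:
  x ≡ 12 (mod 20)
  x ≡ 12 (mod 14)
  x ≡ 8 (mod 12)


Moduli 20, 14, 12 are not pairwise coprime, so CRT works modulo lcm(m_i) when all pairwise compatibility conditions hold.
Pairwise compatibility: gcd(m_i, m_j) must divide a_i - a_j for every pair.
Merge one congruence at a time:
  Start: x ≡ 12 (mod 20).
  Combine with x ≡ 12 (mod 14): gcd(20, 14) = 2; 12 - 12 = 0, which IS divisible by 2, so compatible.
    Write x = 12 + 20·t and substitute into x ≡ 12 (mod 14): 20·t ≡ 12 − 12 = 0 (mod 14).
    Divide the congruence (and modulus) by g = 2: 10·t ≡ 0 (mod 7).
    Reduce coefficients mod 7: 3·t ≡ 0 (mod 7).
    The inverse of 3 mod 7 is 5 (since 3·5 = 15 = 2·7 + 1), so t ≡ 5·0 = 0 ≡ 0 (mod 7).
    Then x = 12 + 20·0 = 12, valid modulo lcm(20, 14) = 140: x ≡ 12 (mod 140).
  Combine with x ≡ 8 (mod 12): gcd(140, 12) = 4; 8 - 12 = -4, which IS divisible by 4, so compatible.
    Write x = 12 + 140·t and substitute into x ≡ 8 (mod 12): 140·t ≡ 8 − 12 = -4 (mod 12).
    Divide the congruence (and modulus) by g = 4: 35·t ≡ -1 (mod 3).
    Reduce coefficients mod 3: 2·t ≡ 2 (mod 3).
    The inverse of 2 mod 3 is 2 (since 2·2 = 4 = 1·3 + 1), so t ≡ 2·2 = 4 ≡ 1 (mod 3).
    Then x = 12 + 140·1 = 152, valid modulo lcm(140, 12) = 420: x ≡ 152 (mod 420).
Verify: 152 mod 20 = 12, 152 mod 14 = 12, 152 mod 12 = 8.

x ≡ 152 (mod 420).


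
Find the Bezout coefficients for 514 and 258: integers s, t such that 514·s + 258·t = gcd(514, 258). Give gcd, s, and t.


Euclidean algorithm on (514, 258) — divide until remainder is 0:
  514 = 1 · 258 + 256
  258 = 1 · 256 + 2
  256 = 128 · 2 + 0
gcd(514, 258) = 2.
Track Bezout coefficients alongside the remainders: start with r₀ = 514 = a·1 + b·0 (s = 1, t = 0) and r₁ = 258 = a·0 + b·1 (s = 0, t = 1); each new remainder r_{k+1} = r_{k-1} − q_k·r_k inherits s_{k+1} = s_{k-1} − q_k·s_k, t_{k+1} = t_{k-1} − q_k·t_k, so r_k = a·s_k + b·t_k at every step:
  q = 1: r = 256, s = 1 − 1·0 = 1, t = 0 − 1·1 = -1  (check: 514·1 + 258·(-1) = 256)
  q = 1: r = 2, s = 0 − 1·1 = -1, t = 1 − 1·(-1) = 2  (check: 514·(-1) + 258·2 = 2)
The row with r = 2 (the gcd) gives the Bezout coefficients s = -1, t = 2.
Result: 514 · (-1) + 258 · (2) = 2.

gcd(514, 258) = 2; s = -1, t = 2 (check: 514·(-1) + 258·2 = 2).


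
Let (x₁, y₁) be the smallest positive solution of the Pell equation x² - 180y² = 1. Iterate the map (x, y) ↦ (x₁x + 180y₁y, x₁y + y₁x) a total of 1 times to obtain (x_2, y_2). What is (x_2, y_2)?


Step 1: Find the fundamental solution (x₁, y₁) of x² - 180y² = 1.
  Expand √180 as a continued fraction. a₀ = ⌊√180⌋ = 13; iterate m_{k+1} = d_k·a_k − m_k, d_{k+1} = (180 − m_{k+1}²)/d_k, a_{k+1} = ⌊(a₀ + m_{k+1})/d_{k+1}⌋ (starting m₀ = 0, d₀ = 1), with convergents p_k = a_k·p_{k-1} + p_{k-2}, q_k = a_k·q_{k-1} + q_{k-2} (p₋₁ = 1, q₋₁ = 0):
  k = 0: a₀ = 13; p₀/q₀ = 13/1; p₀² − 180·q₀² = 169 − 180 = -11.
  k = 1: m = 13, d = 11, a = ⌊(13 + 13)/11⌋ = 2; p/q = (2·13 + 1)/(2·1 + 0) = 27/2; p² − 180·q² = 729 − 720 = 9.
  k = 2: m = 9, d = 9, a = ⌊(13 + 9)/9⌋ = 2; p/q = (2·27 + 13)/(2·2 + 1) = 67/5; p² − 180·q² = 4489 − 4500 = -11.
  k = 3: m = 9, d = 11, a = ⌊(13 + 9)/11⌋ = 2; p/q = (2·67 + 27)/(2·5 + 2) = 161/12; p² − 180·q² = 25921 − 25920 = 1.
  The first convergent with p² − 180·q² = 1 gives the fundamental solution (x₁, y₁) = (161, 12).
Step 2: Apply the recurrence (x_{n+1}, y_{n+1}) = (x₁x_n + 180y₁y_n, x₁y_n + y₁x_n) repeatedly.
  From (x_1, y_1) = (161, 12): x_2 = 161·161 + 180·12·12 = 51841; y_2 = 161·12 + 12·161 = 3864.
Step 3: Verify x_2² - 180·y_2² = 2687489281 - 2687489280 = 1 (should be 1). ✓

(x_1, y_1) = (161, 12); (x_2, y_2) = (51841, 3864).


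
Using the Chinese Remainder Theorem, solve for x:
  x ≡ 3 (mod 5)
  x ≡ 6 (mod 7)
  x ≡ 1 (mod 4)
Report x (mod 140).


Moduli 5, 7, 4 are pairwise coprime; by CRT there is a unique solution modulo M = 5 · 7 · 4 = 140.
Solve pairwise, accumulating the modulus:
  Start with x ≡ 3 (mod 5).
  Combine with x ≡ 6 (mod 7): since gcd(5, 7) = 1, we get a unique residue mod 35.
    Write x = 3 + 5·t and substitute into x ≡ 6 (mod 7): 5·t ≡ 6 − 3 = 3 (mod 7).
    The inverse of 5 mod 7 is 3 (since 5·3 = 15 = 2·7 + 1), so t ≡ 3·3 = 9 ≡ 2 (mod 7).
    Then x = 3 + 5·2 = 13, valid modulo lcm(5, 7) = 35: x ≡ 13 (mod 35).
  Combine with x ≡ 1 (mod 4): since gcd(35, 4) = 1, we get a unique residue mod 140.
    Write x = 13 + 35·t and substitute into x ≡ 1 (mod 4): 35·t ≡ 1 − 13 = -12 (mod 4).
    Reduce coefficients mod 4: 3·t ≡ 0 (mod 4).
    The inverse of 3 mod 4 is 3 (since 3·3 = 9 = 2·4 + 1), so t ≡ 3·0 = 0 ≡ 0 (mod 4).
    Then x = 13 + 35·0 = 13, valid modulo lcm(35, 4) = 140: x ≡ 13 (mod 140).
Verify: 13 mod 5 = 3 ✓, 13 mod 7 = 6 ✓, 13 mod 4 = 1 ✓.

x ≡ 13 (mod 140).


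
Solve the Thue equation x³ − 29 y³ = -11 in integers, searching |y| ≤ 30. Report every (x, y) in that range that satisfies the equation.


The equation is x³ - 29y³ = -11. For fixed y, x³ = 29·y³ − 11, so a solution requires the RHS to be a perfect cube.
Strategy: iterate y from -30 to 30, compute RHS = 29·y³ − 11, and check whether it is a (positive or negative) perfect cube.
Check small values of y:
  y = 0: RHS = -11 is not a perfect cube.
  y = 1: RHS = 18 is not a perfect cube.
  y = -1: RHS = -40 is not a perfect cube.
  y = 2: RHS = 221 is not a perfect cube.
  y = -2: RHS = -243 is not a perfect cube.
  y = 3: RHS = 772 is not a perfect cube.
  y = -3: RHS = -794 is not a perfect cube.
Continuing the search up to |y| = 30 finds no solutions either.
No (x, y) in the scanned range satisfies the equation.

No integer solutions with |y| ≤ 30.


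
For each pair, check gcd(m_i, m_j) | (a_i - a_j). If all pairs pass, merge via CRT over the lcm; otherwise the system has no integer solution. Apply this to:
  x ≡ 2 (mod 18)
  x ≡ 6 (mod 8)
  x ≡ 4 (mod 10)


Moduli 18, 8, 10 are not pairwise coprime, so CRT works modulo lcm(m_i) when all pairwise compatibility conditions hold.
Pairwise compatibility: gcd(m_i, m_j) must divide a_i - a_j for every pair.
Merge one congruence at a time:
  Start: x ≡ 2 (mod 18).
  Combine with x ≡ 6 (mod 8): gcd(18, 8) = 2; 6 - 2 = 4, which IS divisible by 2, so compatible.
    Write x = 2 + 18·t and substitute into x ≡ 6 (mod 8): 18·t ≡ 6 − 2 = 4 (mod 8).
    Divide the congruence (and modulus) by g = 2: 9·t ≡ 2 (mod 4).
    Reduce coefficients mod 4: 1·t ≡ 2 (mod 4).
    So t ≡ 2 (mod 4).
    Then x = 2 + 18·2 = 38, valid modulo lcm(18, 8) = 72: x ≡ 38 (mod 72).
  Combine with x ≡ 4 (mod 10): gcd(72, 10) = 2; 4 - 38 = -34, which IS divisible by 2, so compatible.
    Write x = 38 + 72·t and substitute into x ≡ 4 (mod 10): 72·t ≡ 4 − 38 = -34 (mod 10).
    Divide the congruence (and modulus) by g = 2: 36·t ≡ -17 (mod 5).
    Reduce coefficients mod 5: 1·t ≡ 3 (mod 5).
    So t ≡ 3 (mod 5).
    Then x = 38 + 72·3 = 254, valid modulo lcm(72, 10) = 360: x ≡ 254 (mod 360).
Verify: 254 mod 18 = 2, 254 mod 8 = 6, 254 mod 10 = 4.

x ≡ 254 (mod 360).


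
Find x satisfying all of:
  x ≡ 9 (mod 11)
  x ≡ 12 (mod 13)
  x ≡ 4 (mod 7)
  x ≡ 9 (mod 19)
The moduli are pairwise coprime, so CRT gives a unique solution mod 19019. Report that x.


Product of moduli M = 11 · 13 · 7 · 19 = 19019.
Merge one congruence at a time:
  Start: x ≡ 9 (mod 11).
  Combine with x ≡ 12 (mod 13); new modulus lcm = 143.
    Write x = 9 + 11·t and substitute into x ≡ 12 (mod 13): 11·t ≡ 12 − 9 = 3 (mod 13).
    The inverse of 11 mod 13 is 6 (since 11·6 = 66 = 5·13 + 1), so t ≡ 6·3 = 18 ≡ 5 (mod 13).
    Then x = 9 + 11·5 = 64, valid modulo lcm(11, 13) = 143: x ≡ 64 (mod 143).
  Combine with x ≡ 4 (mod 7); new modulus lcm = 1001.
    Write x = 64 + 143·t and substitute into x ≡ 4 (mod 7): 143·t ≡ 4 − 64 = -60 (mod 7).
    Reduce coefficients mod 7: 3·t ≡ 3 (mod 7).
    The inverse of 3 mod 7 is 5 (since 3·5 = 15 = 2·7 + 1), so t ≡ 5·3 = 15 ≡ 1 (mod 7).
    Then x = 64 + 143·1 = 207, valid modulo lcm(143, 7) = 1001: x ≡ 207 (mod 1001).
  Combine with x ≡ 9 (mod 19); new modulus lcm = 19019.
    Write x = 207 + 1001·t and substitute into x ≡ 9 (mod 19): 1001·t ≡ 9 − 207 = -198 (mod 19).
    Reduce coefficients mod 19: 13·t ≡ 11 (mod 19).
    The inverse of 13 mod 19 is 3 (since 13·3 = 39 = 2·19 + 1), so t ≡ 3·11 = 33 ≡ 14 (mod 19).
    Then x = 207 + 1001·14 = 14221, valid modulo lcm(1001, 19) = 19019: x ≡ 14221 (mod 19019).
Verify against each original: 14221 mod 11 = 9, 14221 mod 13 = 12, 14221 mod 7 = 4, 14221 mod 19 = 9.

x ≡ 14221 (mod 19019).


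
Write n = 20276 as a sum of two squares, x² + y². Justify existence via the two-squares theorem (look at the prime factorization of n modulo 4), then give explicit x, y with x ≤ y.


Step 1: Factor n = 20276 = 2^2 · 37 · 137.
Step 2: Check the mod-4 condition on each prime factor: 2 = 2 (special); 37 ≡ 1 (mod 4), exponent 1; 137 ≡ 1 (mod 4), exponent 1.
All primes ≡ 3 (mod 4) appear to even exponent (or don't appear), so by the two-squares theorem n IS expressible as a sum of two squares.
Step 3: Build a representation. Group n = k² · m with k = 2 and m = 37 · 137 = 5069 (a product of primes ≡ 1 (mod 4)); a representation of m scales to one of n via (k·x)² + (k·y)² = k²(x² + y²). Each prime p ≡ 1 (mod 4) is itself a sum of two squares; find a² by testing p − a² for a perfect square:
  37: 37 − 1² = 36 = 6² ⇒ 37 = 1² + 6².
  137: 137 − 1² = 136, 137 − 2² = 133, 137 − 3² = 128, 137 − 4² = 121 = 11² ⇒ 137 = 4² + 11².
  Combine using the Brahmagupta–Fibonacci identity (a² + b²)(c² + d²) = (ac − bd)² + (ad + bc)² = (ac + bd)² + (ad − bc)²:
  37 · 137 = 5069: from (1² + 6²)(4² + 11²), take (1·4 − 6·11, 1·11 + 6·4) = (4 − 66, 11 + 24) = (-62, 35); dropping signs (only squares matter) gives (62, 35); check 62² + 35² = 3844 + 1225 = 5069 ✓.
  Scale by k = 2: (2·62, 2·35) = (124, 70).
Step 4: Order so x ≤ y and verify: 70² + 124² = 4900 + 15376 = 20276 = n. ✓

n = 20276 = 70² + 124² (one valid representation with x ≤ y).


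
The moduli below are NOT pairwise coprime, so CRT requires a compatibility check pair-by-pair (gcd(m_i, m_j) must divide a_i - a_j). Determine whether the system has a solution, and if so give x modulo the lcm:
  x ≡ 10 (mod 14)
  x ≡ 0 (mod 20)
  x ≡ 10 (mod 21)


Moduli 14, 20, 21 are not pairwise coprime, so CRT works modulo lcm(m_i) when all pairwise compatibility conditions hold.
Pairwise compatibility: gcd(m_i, m_j) must divide a_i - a_j for every pair.
Merge one congruence at a time:
  Start: x ≡ 10 (mod 14).
  Combine with x ≡ 0 (mod 20): gcd(14, 20) = 2; 0 - 10 = -10, which IS divisible by 2, so compatible.
    Write x = 10 + 14·t and substitute into x ≡ 0 (mod 20): 14·t ≡ 0 − 10 = -10 (mod 20).
    Divide the congruence (and modulus) by g = 2: 7·t ≡ -5 (mod 10).
    Reduce coefficients mod 10: 7·t ≡ 5 (mod 10).
    The inverse of 7 mod 10 is 3 (since 7·3 = 21 = 2·10 + 1), so t ≡ 3·5 = 15 ≡ 5 (mod 10).
    Then x = 10 + 14·5 = 80, valid modulo lcm(14, 20) = 140: x ≡ 80 (mod 140).
  Combine with x ≡ 10 (mod 21): gcd(140, 21) = 7; 10 - 80 = -70, which IS divisible by 7, so compatible.
    Write x = 80 + 140·t and substitute into x ≡ 10 (mod 21): 140·t ≡ 10 − 80 = -70 (mod 21).
    Divide the congruence (and modulus) by g = 7: 20·t ≡ -10 (mod 3).
    Reduce coefficients mod 3: 2·t ≡ 2 (mod 3).
    The inverse of 2 mod 3 is 2 (since 2·2 = 4 = 1·3 + 1), so t ≡ 2·2 = 4 ≡ 1 (mod 3).
    Then x = 80 + 140·1 = 220, valid modulo lcm(140, 21) = 420: x ≡ 220 (mod 420).
Verify: 220 mod 14 = 10, 220 mod 20 = 0, 220 mod 21 = 10.

x ≡ 220 (mod 420).


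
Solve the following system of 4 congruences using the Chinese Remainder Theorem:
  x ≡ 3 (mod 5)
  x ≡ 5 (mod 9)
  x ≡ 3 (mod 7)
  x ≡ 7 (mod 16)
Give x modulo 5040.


Product of moduli M = 5 · 9 · 7 · 16 = 5040.
Merge one congruence at a time:
  Start: x ≡ 3 (mod 5).
  Combine with x ≡ 5 (mod 9); new modulus lcm = 45.
    Write x = 3 + 5·t and substitute into x ≡ 5 (mod 9): 5·t ≡ 5 − 3 = 2 (mod 9).
    The inverse of 5 mod 9 is 2 (since 5·2 = 10 = 1·9 + 1), so t ≡ 2·2 = 4 ≡ 4 (mod 9).
    Then x = 3 + 5·4 = 23, valid modulo lcm(5, 9) = 45: x ≡ 23 (mod 45).
  Combine with x ≡ 3 (mod 7); new modulus lcm = 315.
    Write x = 23 + 45·t and substitute into x ≡ 3 (mod 7): 45·t ≡ 3 − 23 = -20 (mod 7).
    Reduce coefficients mod 7: 3·t ≡ 1 (mod 7).
    The inverse of 3 mod 7 is 5 (since 3·5 = 15 = 2·7 + 1), so t ≡ 5·1 = 5 ≡ 5 (mod 7).
    Then x = 23 + 45·5 = 248, valid modulo lcm(45, 7) = 315: x ≡ 248 (mod 315).
  Combine with x ≡ 7 (mod 16); new modulus lcm = 5040.
    Write x = 248 + 315·t and substitute into x ≡ 7 (mod 16): 315·t ≡ 7 − 248 = -241 (mod 16).
    Reduce coefficients mod 16: 11·t ≡ 15 (mod 16).
    The inverse of 11 mod 16 is 3 (since 11·3 = 33 = 2·16 + 1), so t ≡ 3·15 = 45 ≡ 13 (mod 16).
    Then x = 248 + 315·13 = 4343, valid modulo lcm(315, 16) = 5040: x ≡ 4343 (mod 5040).
Verify against each original: 4343 mod 5 = 3, 4343 mod 9 = 5, 4343 mod 7 = 3, 4343 mod 16 = 7.

x ≡ 4343 (mod 5040).


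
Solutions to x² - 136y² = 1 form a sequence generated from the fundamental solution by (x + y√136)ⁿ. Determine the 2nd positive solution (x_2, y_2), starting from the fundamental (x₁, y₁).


Step 1: Find the fundamental solution (x₁, y₁) of x² - 136y² = 1.
  Expand √136 as a continued fraction. a₀ = ⌊√136⌋ = 11; iterate m_{k+1} = d_k·a_k − m_k, d_{k+1} = (136 − m_{k+1}²)/d_k, a_{k+1} = ⌊(a₀ + m_{k+1})/d_{k+1}⌋ (starting m₀ = 0, d₀ = 1), with convergents p_k = a_k·p_{k-1} + p_{k-2}, q_k = a_k·q_{k-1} + q_{k-2} (p₋₁ = 1, q₋₁ = 0):
  k = 0: a₀ = 11; p₀/q₀ = 11/1; p₀² − 136·q₀² = 121 − 136 = -15.
  k = 1: m = 11, d = 15, a = ⌊(11 + 11)/15⌋ = 1; p/q = (1·11 + 1)/(1·1 + 0) = 12/1; p² − 136·q² = 144 − 136 = 8.
  k = 2: m = 4, d = 8, a = ⌊(11 + 4)/8⌋ = 1; p/q = (1·12 + 11)/(1·1 + 1) = 23/2; p² − 136·q² = 529 − 544 = -15.
  k = 3: m = 4, d = 15, a = ⌊(11 + 4)/15⌋ = 1; p/q = (1·23 + 12)/(1·2 + 1) = 35/3; p² − 136·q² = 1225 − 1224 = 1.
  The first convergent with p² − 136·q² = 1 gives the fundamental solution (x₁, y₁) = (35, 3).
Step 2: Apply the recurrence (x_{n+1}, y_{n+1}) = (x₁x_n + 136y₁y_n, x₁y_n + y₁x_n) repeatedly.
  From (x_1, y_1) = (35, 3): x_2 = 35·35 + 136·3·3 = 2449; y_2 = 35·3 + 3·35 = 210.
Step 3: Verify x_2² - 136·y_2² = 5997601 - 5997600 = 1 (should be 1). ✓

(x_1, y_1) = (35, 3); (x_2, y_2) = (2449, 210).


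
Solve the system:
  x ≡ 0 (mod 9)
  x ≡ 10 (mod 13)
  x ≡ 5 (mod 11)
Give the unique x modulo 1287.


Moduli 9, 13, 11 are pairwise coprime; by CRT there is a unique solution modulo M = 9 · 13 · 11 = 1287.
Solve pairwise, accumulating the modulus:
  Start with x ≡ 0 (mod 9).
  Combine with x ≡ 10 (mod 13): since gcd(9, 13) = 1, we get a unique residue mod 117.
    Write x = 0 + 9·t and substitute into x ≡ 10 (mod 13): 9·t ≡ 10 − 0 = 10 (mod 13).
    The inverse of 9 mod 13 is 3 (since 9·3 = 27 = 2·13 + 1), so t ≡ 3·10 = 30 ≡ 4 (mod 13).
    Then x = 0 + 9·4 = 36, valid modulo lcm(9, 13) = 117: x ≡ 36 (mod 117).
  Combine with x ≡ 5 (mod 11): since gcd(117, 11) = 1, we get a unique residue mod 1287.
    Write x = 36 + 117·t and substitute into x ≡ 5 (mod 11): 117·t ≡ 5 − 36 = -31 (mod 11).
    Reduce coefficients mod 11: 7·t ≡ 2 (mod 11).
    The inverse of 7 mod 11 is 8 (since 7·8 = 56 = 5·11 + 1), so t ≡ 8·2 = 16 ≡ 5 (mod 11).
    Then x = 36 + 117·5 = 621, valid modulo lcm(117, 11) = 1287: x ≡ 621 (mod 1287).
Verify: 621 mod 9 = 0 ✓, 621 mod 13 = 10 ✓, 621 mod 11 = 5 ✓.

x ≡ 621 (mod 1287).


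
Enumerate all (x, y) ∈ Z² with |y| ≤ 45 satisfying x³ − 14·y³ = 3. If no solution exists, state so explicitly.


The equation is x³ - 14y³ = 3. For fixed y, x³ = 14·y³ + 3, so a solution requires the RHS to be a perfect cube.
Strategy: iterate y from -45 to 45, compute RHS = 14·y³ + 3, and check whether it is a (positive or negative) perfect cube.
Check small values of y:
  y = 0: RHS = 3 is not a perfect cube.
  y = 1: RHS = 17 is not a perfect cube.
  y = -1: RHS = -11 is not a perfect cube.
  y = 2: RHS = 115 is not a perfect cube.
  y = -2: RHS = -109 is not a perfect cube.
  y = 3: RHS = 381 is not a perfect cube.
  y = -3: RHS = -375 is not a perfect cube.
Continuing the search up to |y| = 45 finds no solutions either.
No (x, y) in the scanned range satisfies the equation.

No integer solutions with |y| ≤ 45.


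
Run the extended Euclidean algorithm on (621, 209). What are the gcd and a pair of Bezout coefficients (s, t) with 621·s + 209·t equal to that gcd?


Euclidean algorithm on (621, 209) — divide until remainder is 0:
  621 = 2 · 209 + 203
  209 = 1 · 203 + 6
  203 = 33 · 6 + 5
  6 = 1 · 5 + 1
  5 = 5 · 1 + 0
gcd(621, 209) = 1.
Track Bezout coefficients alongside the remainders: start with r₀ = 621 = a·1 + b·0 (s = 1, t = 0) and r₁ = 209 = a·0 + b·1 (s = 0, t = 1); each new remainder r_{k+1} = r_{k-1} − q_k·r_k inherits s_{k+1} = s_{k-1} − q_k·s_k, t_{k+1} = t_{k-1} − q_k·t_k, so r_k = a·s_k + b·t_k at every step:
  q = 2: r = 203, s = 1 − 2·0 = 1, t = 0 − 2·1 = -2  (check: 621·1 + 209·(-2) = 203)
  q = 1: r = 6, s = 0 − 1·1 = -1, t = 1 − 1·(-2) = 3  (check: 621·(-1) + 209·3 = 6)
  q = 33: r = 5, s = 1 − 33·(-1) = 34, t = -2 − 33·3 = -101  (check: 621·34 + 209·(-101) = 5)
  q = 1: r = 1, s = -1 − 1·34 = -35, t = 3 − 1·(-101) = 104  (check: 621·(-35) + 209·104 = 1)
The row with r = 1 (the gcd) gives the Bezout coefficients s = -35, t = 104.
Result: 621 · (-35) + 209 · (104) = 1.

gcd(621, 209) = 1; s = -35, t = 104 (check: 621·(-35) + 209·104 = 1).


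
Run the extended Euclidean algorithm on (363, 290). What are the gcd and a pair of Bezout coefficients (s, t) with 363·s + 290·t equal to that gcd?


Euclidean algorithm on (363, 290) — divide until remainder is 0:
  363 = 1 · 290 + 73
  290 = 3 · 73 + 71
  73 = 1 · 71 + 2
  71 = 35 · 2 + 1
  2 = 2 · 1 + 0
gcd(363, 290) = 1.
Track Bezout coefficients alongside the remainders: start with r₀ = 363 = a·1 + b·0 (s = 1, t = 0) and r₁ = 290 = a·0 + b·1 (s = 0, t = 1); each new remainder r_{k+1} = r_{k-1} − q_k·r_k inherits s_{k+1} = s_{k-1} − q_k·s_k, t_{k+1} = t_{k-1} − q_k·t_k, so r_k = a·s_k + b·t_k at every step:
  q = 1: r = 73, s = 1 − 1·0 = 1, t = 0 − 1·1 = -1  (check: 363·1 + 290·(-1) = 73)
  q = 3: r = 71, s = 0 − 3·1 = -3, t = 1 − 3·(-1) = 4  (check: 363·(-3) + 290·4 = 71)
  q = 1: r = 2, s = 1 − 1·(-3) = 4, t = -1 − 1·4 = -5  (check: 363·4 + 290·(-5) = 2)
  q = 35: r = 1, s = -3 − 35·4 = -143, t = 4 − 35·(-5) = 179  (check: 363·(-143) + 290·179 = 1)
The row with r = 1 (the gcd) gives the Bezout coefficients s = -143, t = 179.
Result: 363 · (-143) + 290 · (179) = 1.

gcd(363, 290) = 1; s = -143, t = 179 (check: 363·(-143) + 290·179 = 1).


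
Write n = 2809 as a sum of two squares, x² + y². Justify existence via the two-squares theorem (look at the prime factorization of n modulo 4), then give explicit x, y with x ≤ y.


Step 1: Factor n = 2809 = 53^2.
Step 2: Check the mod-4 condition on each prime factor: 53 ≡ 1 (mod 4), exponent 2.
All primes ≡ 3 (mod 4) appear to even exponent (or don't appear), so by the two-squares theorem n IS expressible as a sum of two squares.
Step 3: Build a representation. Here n = 53 · 53 is a product of primes ≡ 1 (mod 4). Each prime p ≡ 1 (mod 4) is itself a sum of two squares; find a² by testing p − a² for a perfect square:
  53: 53 − 1² = 52, 53 − 2² = 49 = 7² ⇒ 53 = 2² + 7².
  Combine using the Brahmagupta–Fibonacci identity (a² + b²)(c² + d²) = (ac − bd)² + (ad + bc)² = (ac + bd)² + (ad − bc)²:
  53 · 53 = 2809: from (2² + 7²)(2² + 7²), take (2·2 − 7·7, 2·7 + 7·2) = (4 − 49, 14 + 14) = (-45, 28); dropping signs (only squares matter) gives (45, 28); check 45² + 28² = 2025 + 784 = 2809 ✓.
Step 4: Order so x ≤ y and verify: 28² + 45² = 784 + 2025 = 2809 = n. ✓

n = 2809 = 28² + 45² (one valid representation with x ≤ y).


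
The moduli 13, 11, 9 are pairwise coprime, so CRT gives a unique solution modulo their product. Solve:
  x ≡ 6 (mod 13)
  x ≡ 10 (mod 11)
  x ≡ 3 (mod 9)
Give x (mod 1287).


Moduli 13, 11, 9 are pairwise coprime; by CRT there is a unique solution modulo M = 13 · 11 · 9 = 1287.
Solve pairwise, accumulating the modulus:
  Start with x ≡ 6 (mod 13).
  Combine with x ≡ 10 (mod 11): since gcd(13, 11) = 1, we get a unique residue mod 143.
    Write x = 6 + 13·t and substitute into x ≡ 10 (mod 11): 13·t ≡ 10 − 6 = 4 (mod 11).
    Reduce coefficients mod 11: 2·t ≡ 4 (mod 11).
    The inverse of 2 mod 11 is 6 (since 2·6 = 12 = 1·11 + 1), so t ≡ 6·4 = 24 ≡ 2 (mod 11).
    Then x = 6 + 13·2 = 32, valid modulo lcm(13, 11) = 143: x ≡ 32 (mod 143).
  Combine with x ≡ 3 (mod 9): since gcd(143, 9) = 1, we get a unique residue mod 1287.
    Write x = 32 + 143·t and substitute into x ≡ 3 (mod 9): 143·t ≡ 3 − 32 = -29 (mod 9).
    Reduce coefficients mod 9: 8·t ≡ 7 (mod 9).
    The inverse of 8 mod 9 is 8 (since 8·8 = 64 = 7·9 + 1), so t ≡ 8·7 = 56 ≡ 2 (mod 9).
    Then x = 32 + 143·2 = 318, valid modulo lcm(143, 9) = 1287: x ≡ 318 (mod 1287).
Verify: 318 mod 13 = 6 ✓, 318 mod 11 = 10 ✓, 318 mod 9 = 3 ✓.

x ≡ 318 (mod 1287).


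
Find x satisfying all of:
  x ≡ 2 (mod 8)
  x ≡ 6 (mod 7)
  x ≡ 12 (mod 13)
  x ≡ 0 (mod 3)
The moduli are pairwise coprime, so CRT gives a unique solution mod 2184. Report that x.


Product of moduli M = 8 · 7 · 13 · 3 = 2184.
Merge one congruence at a time:
  Start: x ≡ 2 (mod 8).
  Combine with x ≡ 6 (mod 7); new modulus lcm = 56.
    Write x = 2 + 8·t and substitute into x ≡ 6 (mod 7): 8·t ≡ 6 − 2 = 4 (mod 7).
    Reduce coefficients mod 7: 1·t ≡ 4 (mod 7).
    So t ≡ 4 (mod 7).
    Then x = 2 + 8·4 = 34, valid modulo lcm(8, 7) = 56: x ≡ 34 (mod 56).
  Combine with x ≡ 12 (mod 13); new modulus lcm = 728.
    Write x = 34 + 56·t and substitute into x ≡ 12 (mod 13): 56·t ≡ 12 − 34 = -22 (mod 13).
    Reduce coefficients mod 13: 4·t ≡ 4 (mod 13).
    The inverse of 4 mod 13 is 10 (since 4·10 = 40 = 3·13 + 1), so t ≡ 10·4 = 40 ≡ 1 (mod 13).
    Then x = 34 + 56·1 = 90, valid modulo lcm(56, 13) = 728: x ≡ 90 (mod 728).
  Combine with x ≡ 0 (mod 3); new modulus lcm = 2184.
    Write x = 90 + 728·t and substitute into x ≡ 0 (mod 3): 728·t ≡ 0 − 90 = -90 (mod 3).
    Reduce coefficients mod 3: 2·t ≡ 0 (mod 3).
    The inverse of 2 mod 3 is 2 (since 2·2 = 4 = 1·3 + 1), so t ≡ 2·0 = 0 ≡ 0 (mod 3).
    Then x = 90 + 728·0 = 90, valid modulo lcm(728, 3) = 2184: x ≡ 90 (mod 2184).
Verify against each original: 90 mod 8 = 2, 90 mod 7 = 6, 90 mod 13 = 12, 90 mod 3 = 0.

x ≡ 90 (mod 2184).


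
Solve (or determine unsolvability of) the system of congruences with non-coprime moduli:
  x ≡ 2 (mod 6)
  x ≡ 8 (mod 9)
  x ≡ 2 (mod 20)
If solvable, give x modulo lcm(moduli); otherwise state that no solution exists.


Moduli 6, 9, 20 are not pairwise coprime, so CRT works modulo lcm(m_i) when all pairwise compatibility conditions hold.
Pairwise compatibility: gcd(m_i, m_j) must divide a_i - a_j for every pair.
Merge one congruence at a time:
  Start: x ≡ 2 (mod 6).
  Combine with x ≡ 8 (mod 9): gcd(6, 9) = 3; 8 - 2 = 6, which IS divisible by 3, so compatible.
    Write x = 2 + 6·t and substitute into x ≡ 8 (mod 9): 6·t ≡ 8 − 2 = 6 (mod 9).
    Divide the congruence (and modulus) by g = 3: 2·t ≡ 2 (mod 3).
    The inverse of 2 mod 3 is 2 (since 2·2 = 4 = 1·3 + 1), so t ≡ 2·2 = 4 ≡ 1 (mod 3).
    Then x = 2 + 6·1 = 8, valid modulo lcm(6, 9) = 18: x ≡ 8 (mod 18).
  Combine with x ≡ 2 (mod 20): gcd(18, 20) = 2; 2 - 8 = -6, which IS divisible by 2, so compatible.
    Write x = 8 + 18·t and substitute into x ≡ 2 (mod 20): 18·t ≡ 2 − 8 = -6 (mod 20).
    Divide the congruence (and modulus) by g = 2: 9·t ≡ -3 (mod 10).
    Reduce coefficients mod 10: 9·t ≡ 7 (mod 10).
    The inverse of 9 mod 10 is 9 (since 9·9 = 81 = 8·10 + 1), so t ≡ 9·7 = 63 ≡ 3 (mod 10).
    Then x = 8 + 18·3 = 62, valid modulo lcm(18, 20) = 180: x ≡ 62 (mod 180).
Verify: 62 mod 6 = 2, 62 mod 9 = 8, 62 mod 20 = 2.

x ≡ 62 (mod 180).


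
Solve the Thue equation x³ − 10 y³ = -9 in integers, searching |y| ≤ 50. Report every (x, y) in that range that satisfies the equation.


The equation is x³ - 10y³ = -9. For fixed y, x³ = 10·y³ − 9, so a solution requires the RHS to be a perfect cube.
Strategy: iterate y from -50 to 50, compute RHS = 10·y³ − 9, and check whether it is a (positive or negative) perfect cube.
Check small values of y:
  y = 0: RHS = -9 is not a perfect cube.
  y = 1: RHS = 1 = (1)³ ⇒ x = 1 works.
  y = -1: RHS = -19 is not a perfect cube.
  y = 2: RHS = 71 is not a perfect cube.
  y = -2: RHS = -89 is not a perfect cube.
  y = 3: RHS = 261 is not a perfect cube.
  y = -3: RHS = -279 is not a perfect cube.
Continuing the search up to |y| = 50 finds no further solutions beyond those listed.
Collected solutions: (1, 1).

Solutions (with |y| ≤ 50): (1, 1).


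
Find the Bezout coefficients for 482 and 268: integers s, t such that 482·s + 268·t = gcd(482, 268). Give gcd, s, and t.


Euclidean algorithm on (482, 268) — divide until remainder is 0:
  482 = 1 · 268 + 214
  268 = 1 · 214 + 54
  214 = 3 · 54 + 52
  54 = 1 · 52 + 2
  52 = 26 · 2 + 0
gcd(482, 268) = 2.
Track Bezout coefficients alongside the remainders: start with r₀ = 482 = a·1 + b·0 (s = 1, t = 0) and r₁ = 268 = a·0 + b·1 (s = 0, t = 1); each new remainder r_{k+1} = r_{k-1} − q_k·r_k inherits s_{k+1} = s_{k-1} − q_k·s_k, t_{k+1} = t_{k-1} − q_k·t_k, so r_k = a·s_k + b·t_k at every step:
  q = 1: r = 214, s = 1 − 1·0 = 1, t = 0 − 1·1 = -1  (check: 482·1 + 268·(-1) = 214)
  q = 1: r = 54, s = 0 − 1·1 = -1, t = 1 − 1·(-1) = 2  (check: 482·(-1) + 268·2 = 54)
  q = 3: r = 52, s = 1 − 3·(-1) = 4, t = -1 − 3·2 = -7  (check: 482·4 + 268·(-7) = 52)
  q = 1: r = 2, s = -1 − 1·4 = -5, t = 2 − 1·(-7) = 9  (check: 482·(-5) + 268·9 = 2)
The row with r = 2 (the gcd) gives the Bezout coefficients s = -5, t = 9.
Result: 482 · (-5) + 268 · (9) = 2.

gcd(482, 268) = 2; s = -5, t = 9 (check: 482·(-5) + 268·9 = 2).


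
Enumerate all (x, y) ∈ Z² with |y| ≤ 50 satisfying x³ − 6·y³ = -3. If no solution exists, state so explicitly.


The equation is x³ - 6y³ = -3. For fixed y, x³ = 6·y³ − 3, so a solution requires the RHS to be a perfect cube.
Strategy: iterate y from -50 to 50, compute RHS = 6·y³ − 3, and check whether it is a (positive or negative) perfect cube.
Check small values of y:
  y = 0: RHS = -3 is not a perfect cube.
  y = 1: RHS = 3 is not a perfect cube.
  y = -1: RHS = -9 is not a perfect cube.
  y = 2: RHS = 45 is not a perfect cube.
  y = -2: RHS = -51 is not a perfect cube.
  y = 3: RHS = 159 is not a perfect cube.
  y = -3: RHS = -165 is not a perfect cube.
Continuing the search up to |y| = 50 finds no solutions either.
No (x, y) in the scanned range satisfies the equation.

No integer solutions with |y| ≤ 50.


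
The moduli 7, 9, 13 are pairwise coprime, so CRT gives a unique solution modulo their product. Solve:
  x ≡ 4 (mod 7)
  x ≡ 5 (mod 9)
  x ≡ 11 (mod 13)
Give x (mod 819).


Moduli 7, 9, 13 are pairwise coprime; by CRT there is a unique solution modulo M = 7 · 9 · 13 = 819.
Solve pairwise, accumulating the modulus:
  Start with x ≡ 4 (mod 7).
  Combine with x ≡ 5 (mod 9): since gcd(7, 9) = 1, we get a unique residue mod 63.
    Write x = 4 + 7·t and substitute into x ≡ 5 (mod 9): 7·t ≡ 5 − 4 = 1 (mod 9).
    The inverse of 7 mod 9 is 4 (since 7·4 = 28 = 3·9 + 1), so t ≡ 4·1 = 4 ≡ 4 (mod 9).
    Then x = 4 + 7·4 = 32, valid modulo lcm(7, 9) = 63: x ≡ 32 (mod 63).
  Combine with x ≡ 11 (mod 13): since gcd(63, 13) = 1, we get a unique residue mod 819.
    Write x = 32 + 63·t and substitute into x ≡ 11 (mod 13): 63·t ≡ 11 − 32 = -21 (mod 13).
    Reduce coefficients mod 13: 11·t ≡ 5 (mod 13).
    The inverse of 11 mod 13 is 6 (since 11·6 = 66 = 5·13 + 1), so t ≡ 6·5 = 30 ≡ 4 (mod 13).
    Then x = 32 + 63·4 = 284, valid modulo lcm(63, 13) = 819: x ≡ 284 (mod 819).
Verify: 284 mod 7 = 4 ✓, 284 mod 9 = 5 ✓, 284 mod 13 = 11 ✓.

x ≡ 284 (mod 819).


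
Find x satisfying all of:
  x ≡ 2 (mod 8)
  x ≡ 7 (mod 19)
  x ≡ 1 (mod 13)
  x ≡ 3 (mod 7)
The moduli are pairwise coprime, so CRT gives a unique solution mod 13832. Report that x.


Product of moduli M = 8 · 19 · 13 · 7 = 13832.
Merge one congruence at a time:
  Start: x ≡ 2 (mod 8).
  Combine with x ≡ 7 (mod 19); new modulus lcm = 152.
    Write x = 2 + 8·t and substitute into x ≡ 7 (mod 19): 8·t ≡ 7 − 2 = 5 (mod 19).
    The inverse of 8 mod 19 is 12 (since 8·12 = 96 = 5·19 + 1), so t ≡ 12·5 = 60 ≡ 3 (mod 19).
    Then x = 2 + 8·3 = 26, valid modulo lcm(8, 19) = 152: x ≡ 26 (mod 152).
  Combine with x ≡ 1 (mod 13); new modulus lcm = 1976.
    Write x = 26 + 152·t and substitute into x ≡ 1 (mod 13): 152·t ≡ 1 − 26 = -25 (mod 13).
    Reduce coefficients mod 13: 9·t ≡ 1 (mod 13).
    The inverse of 9 mod 13 is 3 (since 9·3 = 27 = 2·13 + 1), so t ≡ 3·1 = 3 ≡ 3 (mod 13).
    Then x = 26 + 152·3 = 482, valid modulo lcm(152, 13) = 1976: x ≡ 482 (mod 1976).
  Combine with x ≡ 3 (mod 7); new modulus lcm = 13832.
    Write x = 482 + 1976·t and substitute into x ≡ 3 (mod 7): 1976·t ≡ 3 − 482 = -479 (mod 7).
    Reduce coefficients mod 7: 2·t ≡ 4 (mod 7).
    The inverse of 2 mod 7 is 4 (since 2·4 = 8 = 1·7 + 1), so t ≡ 4·4 = 16 ≡ 2 (mod 7).
    Then x = 482 + 1976·2 = 4434, valid modulo lcm(1976, 7) = 13832: x ≡ 4434 (mod 13832).
Verify against each original: 4434 mod 8 = 2, 4434 mod 19 = 7, 4434 mod 13 = 1, 4434 mod 7 = 3.

x ≡ 4434 (mod 13832).


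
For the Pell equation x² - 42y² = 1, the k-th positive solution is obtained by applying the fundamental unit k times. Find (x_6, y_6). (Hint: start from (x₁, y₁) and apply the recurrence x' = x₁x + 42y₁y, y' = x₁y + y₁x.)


Step 1: Find the fundamental solution (x₁, y₁) of x² - 42y² = 1.
  Expand √42 as a continued fraction. a₀ = ⌊√42⌋ = 6; iterate m_{k+1} = d_k·a_k − m_k, d_{k+1} = (42 − m_{k+1}²)/d_k, a_{k+1} = ⌊(a₀ + m_{k+1})/d_{k+1}⌋ (starting m₀ = 0, d₀ = 1), with convergents p_k = a_k·p_{k-1} + p_{k-2}, q_k = a_k·q_{k-1} + q_{k-2} (p₋₁ = 1, q₋₁ = 0):
  k = 0: a₀ = 6; p₀/q₀ = 6/1; p₀² − 42·q₀² = 36 − 42 = -6.
  k = 1: m = 6, d = 6, a = ⌊(6 + 6)/6⌋ = 2; p/q = (2·6 + 1)/(2·1 + 0) = 13/2; p² − 42·q² = 169 − 168 = 1.
  The first convergent with p² − 42·q² = 1 gives the fundamental solution (x₁, y₁) = (13, 2).
Step 2: Apply the recurrence (x_{n+1}, y_{n+1}) = (x₁x_n + 42y₁y_n, x₁y_n + y₁x_n) repeatedly.
  From (x_1, y_1) = (13, 2): x_2 = 13·13 + 42·2·2 = 337; y_2 = 13·2 + 2·13 = 52.
  From (x_2, y_2) = (337, 52): x_3 = 13·337 + 42·2·52 = 8749; y_3 = 13·52 + 2·337 = 1350.
  From (x_3, y_3) = (8749, 1350): x_4 = 13·8749 + 42·2·1350 = 227137; y_4 = 13·1350 + 2·8749 = 35048.
  From (x_4, y_4) = (227137, 35048): x_5 = 13·227137 + 42·2·35048 = 5896813; y_5 = 13·35048 + 2·227137 = 909898.
  From (x_5, y_5) = (5896813, 909898): x_6 = 13·5896813 + 42·2·909898 = 153090001; y_6 = 13·909898 + 2·5896813 = 23622300.
Step 3: Verify x_6² - 42·y_6² = 23436548406180001 - 23436548406180000 = 1 (should be 1). ✓

(x_1, y_1) = (13, 2); (x_6, y_6) = (153090001, 23622300).


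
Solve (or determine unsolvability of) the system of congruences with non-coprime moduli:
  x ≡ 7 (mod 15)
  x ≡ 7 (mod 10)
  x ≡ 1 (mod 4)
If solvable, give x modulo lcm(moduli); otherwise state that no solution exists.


Moduli 15, 10, 4 are not pairwise coprime, so CRT works modulo lcm(m_i) when all pairwise compatibility conditions hold.
Pairwise compatibility: gcd(m_i, m_j) must divide a_i - a_j for every pair.
Merge one congruence at a time:
  Start: x ≡ 7 (mod 15).
  Combine with x ≡ 7 (mod 10): gcd(15, 10) = 5; 7 - 7 = 0, which IS divisible by 5, so compatible.
    Write x = 7 + 15·t and substitute into x ≡ 7 (mod 10): 15·t ≡ 7 − 7 = 0 (mod 10).
    Divide the congruence (and modulus) by g = 5: 3·t ≡ 0 (mod 2).
    Reduce coefficients mod 2: 1·t ≡ 0 (mod 2).
    So t ≡ 0 (mod 2).
    Then x = 7 + 15·0 = 7, valid modulo lcm(15, 10) = 30: x ≡ 7 (mod 30).
  Combine with x ≡ 1 (mod 4): gcd(30, 4) = 2; 1 - 7 = -6, which IS divisible by 2, so compatible.
    Write x = 7 + 30·t and substitute into x ≡ 1 (mod 4): 30·t ≡ 1 − 7 = -6 (mod 4).
    Divide the congruence (and modulus) by g = 2: 15·t ≡ -3 (mod 2).
    Reduce coefficients mod 2: 1·t ≡ 1 (mod 2).
    So t ≡ 1 (mod 2).
    Then x = 7 + 30·1 = 37, valid modulo lcm(30, 4) = 60: x ≡ 37 (mod 60).
Verify: 37 mod 15 = 7, 37 mod 10 = 7, 37 mod 4 = 1.

x ≡ 37 (mod 60).


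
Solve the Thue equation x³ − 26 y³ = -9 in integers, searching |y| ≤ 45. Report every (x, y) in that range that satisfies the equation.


The equation is x³ - 26y³ = -9. For fixed y, x³ = 26·y³ − 9, so a solution requires the RHS to be a perfect cube.
Strategy: iterate y from -45 to 45, compute RHS = 26·y³ − 9, and check whether it is a (positive or negative) perfect cube.
Check small values of y:
  y = 0: RHS = -9 is not a perfect cube.
  y = 1: RHS = 17 is not a perfect cube.
  y = -1: RHS = -35 is not a perfect cube.
  y = 2: RHS = 199 is not a perfect cube.
  y = -2: RHS = -217 is not a perfect cube.
  y = 3: RHS = 693 is not a perfect cube.
  y = -3: RHS = -711 is not a perfect cube.
Continuing the search up to |y| = 45 finds no solutions either.
No (x, y) in the scanned range satisfies the equation.

No integer solutions with |y| ≤ 45.


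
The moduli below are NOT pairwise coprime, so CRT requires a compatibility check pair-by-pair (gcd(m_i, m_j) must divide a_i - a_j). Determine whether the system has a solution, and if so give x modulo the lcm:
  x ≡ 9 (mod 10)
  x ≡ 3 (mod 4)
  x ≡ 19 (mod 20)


Moduli 10, 4, 20 are not pairwise coprime, so CRT works modulo lcm(m_i) when all pairwise compatibility conditions hold.
Pairwise compatibility: gcd(m_i, m_j) must divide a_i - a_j for every pair.
Merge one congruence at a time:
  Start: x ≡ 9 (mod 10).
  Combine with x ≡ 3 (mod 4): gcd(10, 4) = 2; 3 - 9 = -6, which IS divisible by 2, so compatible.
    Write x = 9 + 10·t and substitute into x ≡ 3 (mod 4): 10·t ≡ 3 − 9 = -6 (mod 4).
    Divide the congruence (and modulus) by g = 2: 5·t ≡ -3 (mod 2).
    Reduce coefficients mod 2: 1·t ≡ 1 (mod 2).
    So t ≡ 1 (mod 2).
    Then x = 9 + 10·1 = 19, valid modulo lcm(10, 4) = 20: x ≡ 19 (mod 20).
  Combine with x ≡ 19 (mod 20): gcd(20, 20) = 20; 19 - 19 = 0, which IS divisible by 20, so compatible.
    Write x = 19 + 20·t and substitute into x ≡ 19 (mod 20): 20·t ≡ 19 − 19 = 0 (mod 20).
    Divide the congruence (and modulus) by g = 20: 1·t ≡ 0 (mod 1).
    Modulo 1 every t works; take t = 0.
    Then x = 19 + 20·0 = 19, valid modulo lcm(20, 20) = 20: x ≡ 19 (mod 20).
Verify: 19 mod 10 = 9, 19 mod 4 = 3, 19 mod 20 = 19.

x ≡ 19 (mod 20).


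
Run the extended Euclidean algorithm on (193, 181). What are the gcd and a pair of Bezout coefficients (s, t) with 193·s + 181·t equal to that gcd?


Euclidean algorithm on (193, 181) — divide until remainder is 0:
  193 = 1 · 181 + 12
  181 = 15 · 12 + 1
  12 = 12 · 1 + 0
gcd(193, 181) = 1.
Track Bezout coefficients alongside the remainders: start with r₀ = 193 = a·1 + b·0 (s = 1, t = 0) and r₁ = 181 = a·0 + b·1 (s = 0, t = 1); each new remainder r_{k+1} = r_{k-1} − q_k·r_k inherits s_{k+1} = s_{k-1} − q_k·s_k, t_{k+1} = t_{k-1} − q_k·t_k, so r_k = a·s_k + b·t_k at every step:
  q = 1: r = 12, s = 1 − 1·0 = 1, t = 0 − 1·1 = -1  (check: 193·1 + 181·(-1) = 12)
  q = 15: r = 1, s = 0 − 15·1 = -15, t = 1 − 15·(-1) = 16  (check: 193·(-15) + 181·16 = 1)
The row with r = 1 (the gcd) gives the Bezout coefficients s = -15, t = 16.
Result: 193 · (-15) + 181 · (16) = 1.

gcd(193, 181) = 1; s = -15, t = 16 (check: 193·(-15) + 181·16 = 1).


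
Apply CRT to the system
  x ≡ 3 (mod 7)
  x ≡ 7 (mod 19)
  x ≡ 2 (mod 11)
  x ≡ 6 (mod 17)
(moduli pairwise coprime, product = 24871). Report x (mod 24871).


Product of moduli M = 7 · 19 · 11 · 17 = 24871.
Merge one congruence at a time:
  Start: x ≡ 3 (mod 7).
  Combine with x ≡ 7 (mod 19); new modulus lcm = 133.
    Write x = 3 + 7·t and substitute into x ≡ 7 (mod 19): 7·t ≡ 7 − 3 = 4 (mod 19).
    The inverse of 7 mod 19 is 11 (since 7·11 = 77 = 4·19 + 1), so t ≡ 11·4 = 44 ≡ 6 (mod 19).
    Then x = 3 + 7·6 = 45, valid modulo lcm(7, 19) = 133: x ≡ 45 (mod 133).
  Combine with x ≡ 2 (mod 11); new modulus lcm = 1463.
    Write x = 45 + 133·t and substitute into x ≡ 2 (mod 11): 133·t ≡ 2 − 45 = -43 (mod 11).
    Reduce coefficients mod 11: 1·t ≡ 1 (mod 11).
    So t ≡ 1 (mod 11).
    Then x = 45 + 133·1 = 178, valid modulo lcm(133, 11) = 1463: x ≡ 178 (mod 1463).
  Combine with x ≡ 6 (mod 17); new modulus lcm = 24871.
    Write x = 178 + 1463·t and substitute into x ≡ 6 (mod 17): 1463·t ≡ 6 − 178 = -172 (mod 17).
    Reduce coefficients mod 17: 1·t ≡ 15 (mod 17).
    So t ≡ 15 (mod 17).
    Then x = 178 + 1463·15 = 22123, valid modulo lcm(1463, 17) = 24871: x ≡ 22123 (mod 24871).
Verify against each original: 22123 mod 7 = 3, 22123 mod 19 = 7, 22123 mod 11 = 2, 22123 mod 17 = 6.

x ≡ 22123 (mod 24871).
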